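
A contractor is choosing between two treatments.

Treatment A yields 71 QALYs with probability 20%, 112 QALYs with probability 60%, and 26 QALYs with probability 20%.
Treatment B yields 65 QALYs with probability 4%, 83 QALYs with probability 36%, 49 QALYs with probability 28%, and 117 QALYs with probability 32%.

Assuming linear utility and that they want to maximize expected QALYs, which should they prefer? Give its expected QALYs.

Treatment A (86.6 QALYs)

Treatment A = 0.2 × 71 + 0.6 × 112 + 0.2 × 26 = 14.2 + 67.2 + 5.2 = 86.6
Treatment B = 0.04 × 65 + 0.36 × 83 + 0.28 × 49 + 0.32 × 117 = 2.6 + 29.88 + 13.72 + 37.44 = 83.64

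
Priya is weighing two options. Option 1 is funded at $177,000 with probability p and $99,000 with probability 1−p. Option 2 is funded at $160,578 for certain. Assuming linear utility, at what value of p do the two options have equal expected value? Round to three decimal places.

p·177000 + (1−p)·99000 = 160578
78000p + 99000 = 160578
p = (160578 − 99000) / 78000

p = 0.789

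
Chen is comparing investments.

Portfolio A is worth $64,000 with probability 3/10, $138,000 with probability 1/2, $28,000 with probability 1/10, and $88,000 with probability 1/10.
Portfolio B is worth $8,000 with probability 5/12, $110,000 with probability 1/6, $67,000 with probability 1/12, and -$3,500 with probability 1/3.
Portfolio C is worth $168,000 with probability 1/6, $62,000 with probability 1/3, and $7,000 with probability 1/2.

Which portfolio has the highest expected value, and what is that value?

Portfolio A ($99,800)

Portfolio A = 3/10 × 64000 + 1/2 × 138000 + 1/10 × 28000 + 1/10 × 88000 = 19200 + 69000 + 2800 + 8800 = 99800
Portfolio B = 5/12 × 8000 + 1/6 × 110000 + 1/12 × 67000 + 1/3 × (-3500) = 3333.3333 + 18333.3333 + 5583.3333 − 1166.6667 = 26083.3333
Portfolio C = 1/6 × 168000 + 1/3 × 62000 + 1/2 × 7000 = 28000 + 20666.6667 + 3500 = 52166.6667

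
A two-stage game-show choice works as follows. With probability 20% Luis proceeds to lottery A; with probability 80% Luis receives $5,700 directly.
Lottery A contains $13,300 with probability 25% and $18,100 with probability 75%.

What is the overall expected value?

$7,940

EV(A) = 0.25 × 13300 + 0.75 × 18100 = 3325 + 13575 = 16900
Branch B: 5700 (certain)
Overall = 0.2 × 16900 + 0.8 × 5700 = 3380 + 4560 = 7940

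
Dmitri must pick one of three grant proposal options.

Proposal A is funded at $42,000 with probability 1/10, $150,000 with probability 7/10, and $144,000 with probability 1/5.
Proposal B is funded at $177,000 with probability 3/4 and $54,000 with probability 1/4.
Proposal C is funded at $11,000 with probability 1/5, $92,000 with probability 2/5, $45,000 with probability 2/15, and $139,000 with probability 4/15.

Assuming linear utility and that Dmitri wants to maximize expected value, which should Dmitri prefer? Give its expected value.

Proposal A = 1/10 × 42000 + 7/10 × 150000 + 1/5 × 144000 = 4200 + 105000 + 28800 = 138000
Proposal B = 3/4 × 177000 + 1/4 × 54000 = 132750 + 13500 = 146250
Proposal C = 1/5 × 11000 + 2/5 × 92000 + 2/15 × 45000 + 4/15 × 139000 = 2200 + 36800 + 6000 + 37066.6667 = 82066.6667

Proposal B ($146,250)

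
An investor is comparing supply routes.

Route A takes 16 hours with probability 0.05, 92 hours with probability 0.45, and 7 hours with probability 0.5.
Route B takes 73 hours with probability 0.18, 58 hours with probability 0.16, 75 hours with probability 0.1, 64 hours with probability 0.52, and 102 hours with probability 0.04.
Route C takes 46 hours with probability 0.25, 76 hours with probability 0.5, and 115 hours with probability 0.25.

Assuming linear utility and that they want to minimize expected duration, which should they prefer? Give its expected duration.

Route A (45.7 hours)

Route A = 0.05 × 16 + 0.45 × 92 + 0.5 × 7 = 0.8 + 41.4 + 3.5 = 45.7
Route B = 0.18 × 73 + 0.16 × 58 + 0.1 × 75 + 0.52 × 64 + 0.04 × 102 = 13.14 + 9.28 + 7.5 + 33.28 + 4.08 = 67.28
Route C = 0.25 × 46 + 0.5 × 76 + 0.25 × 115 = 11.5 + 38 + 28.75 = 78.25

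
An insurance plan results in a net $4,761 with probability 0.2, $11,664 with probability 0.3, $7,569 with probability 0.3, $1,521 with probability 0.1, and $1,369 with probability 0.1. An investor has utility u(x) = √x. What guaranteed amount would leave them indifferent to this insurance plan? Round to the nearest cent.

$6,384.01

E[u] = 0.2·√4761 + 0.3·√11664 + 0.3·√7569 + 0.1·√1521 + 0.1·√1369 = 0.2·69 + 0.3·108 + 0.3·87 + 0.1·39 + 0.1·37 = 79.9
CE = (79.9)² = 6384.01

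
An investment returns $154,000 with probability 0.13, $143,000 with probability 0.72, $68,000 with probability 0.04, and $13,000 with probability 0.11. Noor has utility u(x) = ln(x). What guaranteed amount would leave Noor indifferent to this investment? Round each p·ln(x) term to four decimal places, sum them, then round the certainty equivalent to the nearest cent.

$107,656.41

E[u] = 0.13·ln(154000) + 0.72·ln(143000) + 0.04·ln(68000) + 0.11·ln(13000) = 1.5528 + 8.5468 + 0.4451 + 1.0420 = 11.5867
CE = e^11.5867 ≈ 107656.41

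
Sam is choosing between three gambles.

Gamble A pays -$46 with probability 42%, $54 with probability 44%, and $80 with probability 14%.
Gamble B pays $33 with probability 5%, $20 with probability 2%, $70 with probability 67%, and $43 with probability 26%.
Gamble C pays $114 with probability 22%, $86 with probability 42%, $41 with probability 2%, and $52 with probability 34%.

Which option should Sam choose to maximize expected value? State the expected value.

Gamble A = 0.42 × (-46) + 0.44 × 54 + 0.14 × 80 = -19.32 + 23.76 + 11.2 = 15.64
Gamble B = 0.05 × 33 + 0.02 × 20 + 0.67 × 70 + 0.26 × 43 = 1.65 + 0.4 + 46.9 + 11.18 = 60.13
Gamble C = 0.22 × 114 + 0.42 × 86 + 0.02 × 41 + 0.34 × 52 = 25.08 + 36.12 + 0.82 + 17.68 = 79.7

Gamble C ($79.70)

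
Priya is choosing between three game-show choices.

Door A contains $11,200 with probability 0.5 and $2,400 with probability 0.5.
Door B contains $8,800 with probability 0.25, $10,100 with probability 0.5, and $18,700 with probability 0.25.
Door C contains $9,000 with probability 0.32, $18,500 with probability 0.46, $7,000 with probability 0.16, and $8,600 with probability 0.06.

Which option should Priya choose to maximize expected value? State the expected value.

Door C ($13,026)

Door A = 0.5 × 11200 + 0.5 × 2400 = 5600 + 1200 = 6800
Door B = 0.25 × 8800 + 0.5 × 10100 + 0.25 × 18700 = 2200 + 5050 + 4675 = 11925
Door C = 0.32 × 9000 + 0.46 × 18500 + 0.16 × 7000 + 0.06 × 8600 = 2880 + 8510 + 1120 + 516 = 13026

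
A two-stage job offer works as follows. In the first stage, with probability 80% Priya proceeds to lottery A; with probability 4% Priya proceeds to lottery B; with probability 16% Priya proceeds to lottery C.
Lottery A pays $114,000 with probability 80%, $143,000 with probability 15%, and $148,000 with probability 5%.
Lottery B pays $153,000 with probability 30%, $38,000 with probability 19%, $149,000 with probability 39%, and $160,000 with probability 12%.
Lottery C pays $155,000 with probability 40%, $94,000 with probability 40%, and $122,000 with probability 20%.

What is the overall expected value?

$121,097.20

EV(A) = 0.8 × 114000 + 0.15 × 143000 + 0.05 × 148000 = 91200 + 21450 + 7400 = 120050
EV(B) = 0.3 × 153000 + 0.19 × 38000 + 0.39 × 149000 + 0.12 × 160000 = 45900 + 7220 + 58110 + 19200 = 130430
EV(C) = 0.4 × 155000 + 0.4 × 94000 + 0.2 × 122000 = 62000 + 37600 + 24400 = 124000
Overall = 0.8 × 120050 + 0.04 × 130430 + 0.16 × 124000 = 96040 + 5217.2 + 19840 = 121097.2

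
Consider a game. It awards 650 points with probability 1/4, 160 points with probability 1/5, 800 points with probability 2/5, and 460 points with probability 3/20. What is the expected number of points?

EV = 1/4 × 650 + 1/5 × 160 + 2/5 × 800 + 3/20 × 460 = 162.5 + 32 + 320 + 69 = 583.5

583.5 points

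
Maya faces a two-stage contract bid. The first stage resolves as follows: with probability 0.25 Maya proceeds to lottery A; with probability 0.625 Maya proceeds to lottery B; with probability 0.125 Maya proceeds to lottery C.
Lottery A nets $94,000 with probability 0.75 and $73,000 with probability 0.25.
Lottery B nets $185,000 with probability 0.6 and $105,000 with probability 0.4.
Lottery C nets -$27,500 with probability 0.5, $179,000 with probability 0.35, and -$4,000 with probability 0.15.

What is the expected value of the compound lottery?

$123,850

EV(A) = 0.75 × 94000 + 0.25 × 73000 = 70500 + 18250 = 88750
EV(B) = 0.6 × 185000 + 0.4 × 105000 = 111000 + 42000 = 153000
EV(C) = 0.5 × (-27500) + 0.35 × 179000 + 0.15 × (-4000) = -13750 + 62650 − 600 = 48300
Overall = 0.25 × 88750 + 0.625 × 153000 + 0.125 × 48300 = 22187.5 + 95625 + 6037.5 = 123850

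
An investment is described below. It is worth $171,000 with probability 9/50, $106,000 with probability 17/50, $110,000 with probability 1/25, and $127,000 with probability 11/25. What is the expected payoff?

$127,100

EV = 9/50 × 171000 + 17/50 × 106000 + 1/25 × 110000 + 11/25 × 127000 = 30780 + 36040 + 4400 + 55880 = 127100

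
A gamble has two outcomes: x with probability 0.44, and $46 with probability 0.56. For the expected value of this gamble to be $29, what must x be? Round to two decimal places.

0.44·x + 0.56·46 = 29
0.44·x = 29 − 25.76 = 3.24
x = 3.24 / 0.44 = 7.3636

x = $7.36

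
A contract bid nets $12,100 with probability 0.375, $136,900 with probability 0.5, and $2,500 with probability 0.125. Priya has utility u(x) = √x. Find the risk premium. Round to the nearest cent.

E[u] = 0.375·√12100 + 0.5·√136900 + 0.125·√2500 = 0.375·110 + 0.5·370 + 0.125·50 = 232.5
CE = (232.5)² = 54056.25
Risk premium = EV − CE = 73300 − 54056.25 = 19243.75

$19,243.75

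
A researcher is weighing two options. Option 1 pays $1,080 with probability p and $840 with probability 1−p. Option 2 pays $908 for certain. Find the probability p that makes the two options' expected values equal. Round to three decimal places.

p = 0.283

p·1080 + (1−p)·840 = 908
240p + 840 = 908
p = (908 − 840) / 240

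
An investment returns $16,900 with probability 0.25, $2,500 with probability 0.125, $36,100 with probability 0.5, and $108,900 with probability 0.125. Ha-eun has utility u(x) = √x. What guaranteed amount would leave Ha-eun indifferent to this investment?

E[u] = 0.25·√16900 + 0.125·√2500 + 0.5·√36100 + 0.125·√108900 = 0.25·130 + 0.125·50 + 0.5·190 + 0.125·330 = 175
CE = (175)² = 30625

$30,625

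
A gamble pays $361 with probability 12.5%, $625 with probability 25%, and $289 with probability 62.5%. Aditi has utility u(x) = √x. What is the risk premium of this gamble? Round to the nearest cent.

$11.44

E[u] = 0.125·√361 + 0.25·√625 + 0.625·√289 = 0.125·19 + 0.25·25 + 0.625·17 = 19.25
CE = (19.25)² = 370.5625
Risk premium = EV − CE = 382 − 370.5625 = 11.4375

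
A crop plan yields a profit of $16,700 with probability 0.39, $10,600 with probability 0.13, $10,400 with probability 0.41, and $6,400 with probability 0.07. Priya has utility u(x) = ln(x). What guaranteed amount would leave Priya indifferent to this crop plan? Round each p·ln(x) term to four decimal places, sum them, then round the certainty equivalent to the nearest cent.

E[u] = 0.39·ln(16700) + 0.13·ln(10600) + 0.41·ln(10400) + 0.07·ln(6400) = 3.7920 + 1.2049 + 3.7923 + 0.6135 = 9.4027
CE = e^9.4027 ≈ 12121.06

$12,121.06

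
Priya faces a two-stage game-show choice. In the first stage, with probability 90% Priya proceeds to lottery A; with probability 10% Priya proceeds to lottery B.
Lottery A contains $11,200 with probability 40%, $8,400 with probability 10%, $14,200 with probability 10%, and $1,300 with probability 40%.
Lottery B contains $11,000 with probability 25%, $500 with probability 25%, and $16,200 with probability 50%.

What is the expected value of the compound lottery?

$7,631.50

EV(A) = 0.4 × 11200 + 0.1 × 8400 + 0.1 × 14200 + 0.4 × 1300 = 4480 + 840 + 1420 + 520 = 7260
EV(B) = 0.25 × 11000 + 0.25 × 500 + 0.5 × 16200 = 2750 + 125 + 8100 = 10975
Overall = 0.9 × 7260 + 0.1 × 10975 = 6534 + 1097.5 = 7631.5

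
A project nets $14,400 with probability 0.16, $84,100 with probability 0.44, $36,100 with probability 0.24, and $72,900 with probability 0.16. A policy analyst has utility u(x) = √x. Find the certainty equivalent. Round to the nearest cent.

$55,507.36

E[u] = 0.16·√14400 + 0.44·√84100 + 0.24·√36100 + 0.16·√72900 = 0.16·120 + 0.44·290 + 0.24·190 + 0.16·270 = 235.6
CE = (235.6)² = 55507.36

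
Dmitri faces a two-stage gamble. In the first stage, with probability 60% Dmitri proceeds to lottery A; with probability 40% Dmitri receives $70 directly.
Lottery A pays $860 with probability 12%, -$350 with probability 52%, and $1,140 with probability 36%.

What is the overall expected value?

EV(A) = 0.12 × 860 + 0.52 × (-350) + 0.36 × 1140 = 103.2 − 182 + 410.4 = 331.6
Branch B: 70 (certain)
Overall = 0.6 × 331.6 + 0.4 × 70 = 198.96 + 28 = 226.96

$226.96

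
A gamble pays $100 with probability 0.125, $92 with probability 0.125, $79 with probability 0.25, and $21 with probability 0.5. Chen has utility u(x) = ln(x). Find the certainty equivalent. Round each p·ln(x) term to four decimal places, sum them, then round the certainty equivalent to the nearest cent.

E[u] = 0.125·ln(100) + 0.125·ln(92) + 0.25·ln(79) + 0.5·ln(21) = 0.5756 + 0.5652 + 1.0924 + 1.5223 = 3.7555
CE = e^3.7555 ≈ 42.76

$42.76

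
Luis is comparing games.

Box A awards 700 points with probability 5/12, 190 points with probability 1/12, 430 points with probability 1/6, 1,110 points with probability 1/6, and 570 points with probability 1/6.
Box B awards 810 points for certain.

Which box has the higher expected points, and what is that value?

Box B (810 points)

Box A = 5/12 × 700 + 1/12 × 190 + 1/6 × 430 + 1/6 × 1110 + 1/6 × 570 = 291.6667 + 15.8333 + 71.6667 + 185 + 95 = 659.1667
Box B: 810 (certain)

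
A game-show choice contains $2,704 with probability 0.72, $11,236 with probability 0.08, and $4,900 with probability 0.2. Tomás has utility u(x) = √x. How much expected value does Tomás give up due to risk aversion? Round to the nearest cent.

$235.35

E[u] = 0.72·√2704 + 0.08·√11236 + 0.2·√4900 = 0.72·52 + 0.08·106 + 0.2·70 = 59.92
CE = (59.92)² = 3590.4064
Risk premium = EV − CE = 3825.76 − 3590.4064 = 235.3536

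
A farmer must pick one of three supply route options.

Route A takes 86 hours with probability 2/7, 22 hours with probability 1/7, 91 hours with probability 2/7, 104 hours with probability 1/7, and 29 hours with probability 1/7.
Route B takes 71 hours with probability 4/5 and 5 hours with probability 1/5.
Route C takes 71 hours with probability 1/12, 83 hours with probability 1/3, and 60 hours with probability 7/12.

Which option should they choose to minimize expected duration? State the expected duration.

Route B (57.8 hours)

Route A = 2/7 × 86 + 1/7 × 22 + 2/7 × 91 + 1/7 × 104 + 1/7 × 29 = 24.5714 + 3.1429 + 26 + 14.8571 + 4.1429 = 72.7143
Route B = 4/5 × 71 + 1/5 × 5 = 56.8 + 1 = 57.8
Route C = 1/12 × 71 + 1/3 × 83 + 7/12 × 60 = 5.9167 + 27.6667 + 35 = 68.5833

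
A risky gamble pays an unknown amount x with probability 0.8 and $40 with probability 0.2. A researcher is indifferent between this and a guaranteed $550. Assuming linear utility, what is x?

x = $677.50

0.8·x + 0.2·40 = 550
0.8·x = 550 − 8 = 542
x = 542 / 0.8 = 677.5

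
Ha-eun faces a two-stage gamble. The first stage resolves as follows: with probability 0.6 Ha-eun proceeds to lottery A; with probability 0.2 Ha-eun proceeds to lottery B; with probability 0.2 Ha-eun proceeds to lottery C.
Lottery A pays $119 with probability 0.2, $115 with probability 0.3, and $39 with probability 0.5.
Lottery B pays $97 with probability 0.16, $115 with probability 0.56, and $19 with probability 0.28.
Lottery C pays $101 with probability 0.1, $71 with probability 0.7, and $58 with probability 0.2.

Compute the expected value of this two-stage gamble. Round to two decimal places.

$78.01

EV(A) = 0.2 × 119 + 0.3 × 115 + 0.5 × 39 = 23.8 + 34.5 + 19.5 = 77.8
EV(B) = 0.16 × 97 + 0.56 × 115 + 0.28 × 19 = 15.52 + 64.4 + 5.32 = 85.24
EV(C) = 0.1 × 101 + 0.7 × 71 + 0.2 × 58 = 10.1 + 49.7 + 11.6 = 71.4
Overall = 0.6 × 77.8 + 0.2 × 85.24 + 0.2 × 71.4 = 46.68 + 17.048 + 14.28 = 78.008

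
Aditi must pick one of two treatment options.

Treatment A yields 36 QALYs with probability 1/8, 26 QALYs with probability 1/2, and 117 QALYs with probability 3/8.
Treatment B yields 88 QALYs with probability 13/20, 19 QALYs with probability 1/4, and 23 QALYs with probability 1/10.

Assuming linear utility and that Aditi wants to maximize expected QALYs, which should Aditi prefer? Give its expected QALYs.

Treatment A = 1/8 × 36 + 1/2 × 26 + 3/8 × 117 = 4.5 + 13 + 43.875 = 61.375
Treatment B = 13/20 × 88 + 1/4 × 19 + 1/10 × 23 = 57.2 + 4.75 + 2.3 = 64.25

Treatment B (64.25 QALYs)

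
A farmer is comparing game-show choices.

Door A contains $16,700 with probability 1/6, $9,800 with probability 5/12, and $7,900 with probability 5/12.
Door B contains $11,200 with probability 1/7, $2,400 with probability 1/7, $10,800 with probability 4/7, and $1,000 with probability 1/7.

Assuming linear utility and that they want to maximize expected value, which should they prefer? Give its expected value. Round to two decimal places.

Door A ($10,158.33)

Door A = 1/6 × 16700 + 5/12 × 9800 + 5/12 × 7900 = 2783.3333 + 4083.3333 + 3291.6667 = 10158.3333
Door B = 1/7 × 11200 + 1/7 × 2400 + 4/7 × 10800 + 1/7 × 1000 = 1600 + 342.8571 + 6171.4286 + 142.8571 = 8257.1429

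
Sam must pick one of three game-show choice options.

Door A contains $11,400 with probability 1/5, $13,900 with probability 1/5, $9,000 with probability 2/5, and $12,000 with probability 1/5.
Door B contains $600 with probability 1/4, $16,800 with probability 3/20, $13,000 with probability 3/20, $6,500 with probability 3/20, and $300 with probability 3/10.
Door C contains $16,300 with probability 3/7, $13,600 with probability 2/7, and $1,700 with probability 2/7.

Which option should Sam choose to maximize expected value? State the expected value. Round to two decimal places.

Door A = 1/5 × 11400 + 1/5 × 13900 + 2/5 × 9000 + 1/5 × 12000 = 2280 + 2780 + 3600 + 2400 = 11060
Door B = 1/4 × 600 + 3/20 × 16800 + 3/20 × 13000 + 3/20 × 6500 + 3/10 × 300 = 150 + 2520 + 1950 + 975 + 90 = 5685
Door C = 3/7 × 16300 + 2/7 × 13600 + 2/7 × 1700 = 6985.7143 + 3885.7143 + 485.7143 = 11357.1429

Door C ($11,357.14)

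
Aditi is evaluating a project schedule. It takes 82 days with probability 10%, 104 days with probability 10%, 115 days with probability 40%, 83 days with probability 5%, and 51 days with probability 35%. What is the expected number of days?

86.6 days

EV = 0.1 × 82 + 0.1 × 104 + 0.4 × 115 + 0.05 × 83 + 0.35 × 51 = 8.2 + 10.4 + 46 + 4.15 + 17.85 = 86.6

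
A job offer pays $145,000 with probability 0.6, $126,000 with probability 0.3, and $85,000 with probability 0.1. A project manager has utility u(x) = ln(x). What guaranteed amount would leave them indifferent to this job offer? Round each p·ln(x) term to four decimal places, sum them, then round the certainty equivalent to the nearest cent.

E[u] = 0.6·ln(145000) + 0.3·ln(126000) + 0.1·ln(85000) = 7.1307 + 3.5232 + 1.1350 = 11.7889
CE = e^11.7889 ≈ 131781.43

$131,781.43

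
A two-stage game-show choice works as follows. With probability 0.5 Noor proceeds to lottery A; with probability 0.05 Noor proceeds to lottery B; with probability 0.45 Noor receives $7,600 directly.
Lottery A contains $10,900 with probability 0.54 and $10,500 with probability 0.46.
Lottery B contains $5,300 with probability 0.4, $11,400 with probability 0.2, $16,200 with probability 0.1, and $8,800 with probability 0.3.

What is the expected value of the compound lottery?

$9,211

EV(A) = 0.54 × 10900 + 0.46 × 10500 = 5886 + 4830 = 10716
EV(B) = 0.4 × 5300 + 0.2 × 11400 + 0.1 × 16200 + 0.3 × 8800 = 2120 + 2280 + 1620 + 2640 = 8660
Branch C: 7600 (certain)
Overall = 0.5 × 10716 + 0.05 × 8660 + 0.45 × 7600 = 5358 + 433 + 3420 = 9211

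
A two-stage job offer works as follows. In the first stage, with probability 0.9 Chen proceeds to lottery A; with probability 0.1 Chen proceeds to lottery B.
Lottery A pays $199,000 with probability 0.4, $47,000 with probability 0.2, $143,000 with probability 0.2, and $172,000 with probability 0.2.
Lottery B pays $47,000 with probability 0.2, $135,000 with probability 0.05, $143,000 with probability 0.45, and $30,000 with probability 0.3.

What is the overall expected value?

EV(A) = 0.4 × 199000 + 0.2 × 47000 + 0.2 × 143000 + 0.2 × 172000 = 79600 + 9400 + 28600 + 34400 = 152000
EV(B) = 0.2 × 47000 + 0.05 × 135000 + 0.45 × 143000 + 0.3 × 30000 = 9400 + 6750 + 64350 + 9000 = 89500
Overall = 0.9 × 152000 + 0.1 × 89500 = 136800 + 8950 = 145750

$145,750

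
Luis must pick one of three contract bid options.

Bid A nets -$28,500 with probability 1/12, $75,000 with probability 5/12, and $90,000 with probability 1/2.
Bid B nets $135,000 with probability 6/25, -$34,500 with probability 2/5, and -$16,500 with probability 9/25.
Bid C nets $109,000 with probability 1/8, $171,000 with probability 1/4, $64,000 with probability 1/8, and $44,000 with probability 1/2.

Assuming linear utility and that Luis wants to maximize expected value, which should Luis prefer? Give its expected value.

Bid C ($86,375)

Bid A = 1/12 × (-28500) + 5/12 × 75000 + 1/2 × 90000 = -2375 + 31250 + 45000 = 73875
Bid B = 6/25 × 135000 + 2/5 × (-34500) + 9/25 × (-16500) = 32400 − 13800 − 5940 = 12660
Bid C = 1/8 × 109000 + 1/4 × 171000 + 1/8 × 64000 + 1/2 × 44000 = 13625 + 42750 + 8000 + 22000 = 86375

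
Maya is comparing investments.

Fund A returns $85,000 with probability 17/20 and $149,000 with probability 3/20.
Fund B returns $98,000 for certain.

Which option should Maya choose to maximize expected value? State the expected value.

Fund A = 17/20 × 85000 + 3/20 × 149000 = 72250 + 22350 = 94600
Fund B: 98000 (certain)

Fund B ($98,000)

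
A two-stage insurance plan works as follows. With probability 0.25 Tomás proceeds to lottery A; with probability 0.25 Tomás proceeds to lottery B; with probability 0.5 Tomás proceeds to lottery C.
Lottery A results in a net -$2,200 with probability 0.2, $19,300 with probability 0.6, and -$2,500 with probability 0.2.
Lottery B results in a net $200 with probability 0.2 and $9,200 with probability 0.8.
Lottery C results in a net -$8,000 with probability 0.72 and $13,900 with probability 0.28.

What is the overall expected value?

EV(A) = 0.2 × (-2200) + 0.6 × 19300 + 0.2 × (-2500) = -440 + 11580 − 500 = 10640
EV(B) = 0.2 × 200 + 0.8 × 9200 = 40 + 7360 = 7400
EV(C) = 0.72 × (-8000) + 0.28 × 13900 = -5760 + 3892 = -1868
Overall = 0.25 × 10640 + 0.25 × 7400 + 0.5 × (-1868) = 2660 + 1850 − 934 = 3576

$3,576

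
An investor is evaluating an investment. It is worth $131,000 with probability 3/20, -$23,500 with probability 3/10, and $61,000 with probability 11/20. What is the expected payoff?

$46,150

EV = 3/20 × 131000 + 3/10 × (-23500) + 11/20 × 61000 = 19650 − 7050 + 33550 = 46150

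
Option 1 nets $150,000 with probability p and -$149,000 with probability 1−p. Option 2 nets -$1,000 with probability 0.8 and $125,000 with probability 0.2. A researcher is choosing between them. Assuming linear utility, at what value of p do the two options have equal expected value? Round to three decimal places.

EV(Option 2) = 0.8 × (-1000) + 0.2 × 125000 = -800 + 25000 = 24200
p·150000 + (1−p)·(-149000) = 24200
299000p − 149000 = 24200
p = (24200 + 149000) / 299000

p = 0.579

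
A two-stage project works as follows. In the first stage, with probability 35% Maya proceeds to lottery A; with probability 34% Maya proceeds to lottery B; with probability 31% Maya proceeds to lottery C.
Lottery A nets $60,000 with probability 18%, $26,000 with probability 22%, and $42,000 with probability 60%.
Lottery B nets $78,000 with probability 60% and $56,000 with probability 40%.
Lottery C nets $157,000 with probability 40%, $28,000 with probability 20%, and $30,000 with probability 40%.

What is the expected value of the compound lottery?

EV(A) = 0.18 × 60000 + 0.22 × 26000 + 0.6 × 42000 = 10800 + 5720 + 25200 = 41720
EV(B) = 0.6 × 78000 + 0.4 × 56000 = 46800 + 22400 = 69200
EV(C) = 0.4 × 157000 + 0.2 × 28000 + 0.4 × 30000 = 62800 + 5600 + 12000 = 80400
Overall = 0.35 × 41720 + 0.34 × 69200 + 0.31 × 80400 = 14602 + 23528 + 24924 = 63054

$63,054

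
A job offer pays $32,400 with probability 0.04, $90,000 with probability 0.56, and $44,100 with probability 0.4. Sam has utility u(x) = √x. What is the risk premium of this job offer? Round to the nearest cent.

E[u] = 0.04·√32400 + 0.56·√90000 + 0.4·√44100 = 0.04·180 + 0.56·300 + 0.4·210 = 259.2
CE = (259.2)² = 67184.64
Risk premium = EV − CE = 69336 − 67184.64 = 2151.36

$2,151.36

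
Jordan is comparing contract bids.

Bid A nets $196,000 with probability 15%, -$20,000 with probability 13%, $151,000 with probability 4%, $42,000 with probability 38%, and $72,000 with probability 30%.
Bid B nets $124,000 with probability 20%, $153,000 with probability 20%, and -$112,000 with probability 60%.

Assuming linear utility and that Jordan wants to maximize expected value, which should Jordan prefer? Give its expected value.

Bid A = 0.15 × 196000 + 0.13 × (-20000) + 0.04 × 151000 + 0.38 × 42000 + 0.3 × 72000 = 29400 − 2600 + 6040 + 15960 + 21600 = 70400
Bid B = 0.2 × 124000 + 0.2 × 153000 + 0.6 × (-112000) = 24800 + 30600 − 67200 = -11800

Bid A ($70,400)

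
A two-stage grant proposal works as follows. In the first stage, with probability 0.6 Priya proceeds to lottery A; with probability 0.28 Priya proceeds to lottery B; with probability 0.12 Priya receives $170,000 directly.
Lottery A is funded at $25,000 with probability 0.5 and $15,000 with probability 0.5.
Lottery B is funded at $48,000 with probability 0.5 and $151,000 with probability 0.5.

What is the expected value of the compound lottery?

$60,260

EV(A) = 0.5 × 25000 + 0.5 × 15000 = 12500 + 7500 = 20000
EV(B) = 0.5 × 48000 + 0.5 × 151000 = 24000 + 75500 = 99500
Branch C: 170000 (certain)
Overall = 0.6 × 20000 + 0.28 × 99500 + 0.12 × 170000 = 12000 + 27860 + 20400 = 60260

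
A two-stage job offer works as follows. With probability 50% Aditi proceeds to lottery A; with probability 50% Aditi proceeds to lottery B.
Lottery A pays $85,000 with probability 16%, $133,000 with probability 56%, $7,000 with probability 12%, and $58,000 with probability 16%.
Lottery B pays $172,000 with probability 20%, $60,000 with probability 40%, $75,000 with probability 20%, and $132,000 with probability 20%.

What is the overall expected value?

$99,000

EV(A) = 0.16 × 85000 + 0.56 × 133000 + 0.12 × 7000 + 0.16 × 58000 = 13600 + 74480 + 840 + 9280 = 98200
EV(B) = 0.2 × 172000 + 0.4 × 60000 + 0.2 × 75000 + 0.2 × 132000 = 34400 + 24000 + 15000 + 26400 = 99800
Overall = 0.5 × 98200 + 0.5 × 99800 = 49100 + 49900 = 99000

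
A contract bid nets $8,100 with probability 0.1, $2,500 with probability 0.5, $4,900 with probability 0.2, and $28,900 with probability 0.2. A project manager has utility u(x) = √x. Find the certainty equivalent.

$6,724

E[u] = 0.1·√8100 + 0.5·√2500 + 0.2·√4900 + 0.2·√28900 = 0.1·90 + 0.5·50 + 0.2·70 + 0.2·170 = 82
CE = (82)² = 6724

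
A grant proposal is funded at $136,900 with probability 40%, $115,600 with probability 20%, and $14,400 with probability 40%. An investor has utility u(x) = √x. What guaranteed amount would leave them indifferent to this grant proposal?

E[u] = 0.4·√136900 + 0.2·√115600 + 0.4·√14400 = 0.4·370 + 0.2·340 + 0.4·120 = 264
CE = (264)² = 69696

$69,696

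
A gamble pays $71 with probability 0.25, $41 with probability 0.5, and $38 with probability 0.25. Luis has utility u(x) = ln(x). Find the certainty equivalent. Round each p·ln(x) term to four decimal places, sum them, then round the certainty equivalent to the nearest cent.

$46.15

E[u] = 0.25·ln(71) + 0.5·ln(41) + 0.25·ln(38) = 1.0657 + 1.8568 + 0.9094 = 3.8319
CE = e^3.8319 ≈ 46.15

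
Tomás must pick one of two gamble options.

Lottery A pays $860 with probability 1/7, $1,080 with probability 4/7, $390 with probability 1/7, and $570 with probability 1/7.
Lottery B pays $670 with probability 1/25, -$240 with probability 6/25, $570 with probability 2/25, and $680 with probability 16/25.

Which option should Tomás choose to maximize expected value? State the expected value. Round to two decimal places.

Lottery A ($877.14)

Lottery A = 1/7 × 860 + 4/7 × 1080 + 1/7 × 390 + 1/7 × 570 = 122.8571 + 617.1429 + 55.7143 + 81.4286 = 877.1429
Lottery B = 1/25 × 670 + 6/25 × (-240) + 2/25 × 570 + 16/25 × 680 = 26.8 − 57.6 + 45.6 + 435.2 = 450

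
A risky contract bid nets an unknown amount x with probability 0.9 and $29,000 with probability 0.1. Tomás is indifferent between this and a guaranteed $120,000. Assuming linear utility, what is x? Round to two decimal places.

x = $130,111.11

0.9·x + 0.1·29000 = 120000
0.9·x = 120000 − 2900 = 117100
x = 117100 / 0.9 = 130111.1111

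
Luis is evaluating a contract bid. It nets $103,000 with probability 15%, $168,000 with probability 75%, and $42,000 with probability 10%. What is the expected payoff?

$145,650

EV = 0.15 × 103000 + 0.75 × 168000 + 0.1 × 42000 = 15450 + 126000 + 4200 = 145650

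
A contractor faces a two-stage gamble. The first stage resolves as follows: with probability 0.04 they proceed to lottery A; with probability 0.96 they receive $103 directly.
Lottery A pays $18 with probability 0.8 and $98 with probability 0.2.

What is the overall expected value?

$100.24

EV(A) = 0.8 × 18 + 0.2 × 98 = 14.4 + 19.6 = 34
Branch B: 103 (certain)
Overall = 0.04 × 34 + 0.96 × 103 = 1.36 + 98.88 = 100.24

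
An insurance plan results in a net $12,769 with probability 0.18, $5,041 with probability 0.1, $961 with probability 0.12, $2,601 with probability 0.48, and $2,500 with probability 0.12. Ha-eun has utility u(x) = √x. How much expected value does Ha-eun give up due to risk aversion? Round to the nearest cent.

$666.83

E[u] = 0.18·√12769 + 0.1·√5041 + 0.12·√961 + 0.48·√2601 + 0.12·√2500 = 0.18·113 + 0.1·71 + 0.12·31 + 0.48·51 + 0.12·50 = 61.64
CE = (61.64)² = 3799.4896
Risk premium = EV − CE = 4466.32 − 3799.4896 = 666.8304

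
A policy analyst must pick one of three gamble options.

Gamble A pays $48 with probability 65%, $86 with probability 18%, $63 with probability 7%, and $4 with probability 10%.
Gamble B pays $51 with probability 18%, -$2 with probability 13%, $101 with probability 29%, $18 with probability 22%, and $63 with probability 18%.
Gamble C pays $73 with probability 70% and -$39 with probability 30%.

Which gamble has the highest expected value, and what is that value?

Gamble A = 0.65 × 48 + 0.18 × 86 + 0.07 × 63 + 0.1 × 4 = 31.2 + 15.48 + 4.41 + 0.4 = 51.49
Gamble B = 0.18 × 51 + 0.13 × (-2) + 0.29 × 101 + 0.22 × 18 + 0.18 × 63 = 9.18 − 0.26 + 29.29 + 3.96 + 11.34 = 53.51
Gamble C = 0.7 × 73 + 0.3 × (-39) = 51.1 − 11.7 = 39.4

Gamble B ($53.51)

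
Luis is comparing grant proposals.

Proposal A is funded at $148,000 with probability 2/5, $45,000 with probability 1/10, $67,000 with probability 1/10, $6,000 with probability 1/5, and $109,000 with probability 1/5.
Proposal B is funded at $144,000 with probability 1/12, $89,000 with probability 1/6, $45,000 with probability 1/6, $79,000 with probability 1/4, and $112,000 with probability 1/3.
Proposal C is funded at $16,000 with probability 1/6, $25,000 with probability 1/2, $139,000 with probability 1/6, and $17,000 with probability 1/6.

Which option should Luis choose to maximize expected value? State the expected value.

Proposal A = 2/5 × 148000 + 1/10 × 45000 + 1/10 × 67000 + 1/5 × 6000 + 1/5 × 109000 = 59200 + 4500 + 6700 + 1200 + 21800 = 93400
Proposal B = 1/12 × 144000 + 1/6 × 89000 + 1/6 × 45000 + 1/4 × 79000 + 1/3 × 112000 = 12000 + 14833.3333 + 7500 + 19750 + 37333.3333 = 91416.6667
Proposal C = 1/6 × 16000 + 1/2 × 25000 + 1/6 × 139000 + 1/6 × 17000 = 2666.6667 + 12500 + 23166.6667 + 2833.3333 = 41166.6667

Proposal A ($93,400)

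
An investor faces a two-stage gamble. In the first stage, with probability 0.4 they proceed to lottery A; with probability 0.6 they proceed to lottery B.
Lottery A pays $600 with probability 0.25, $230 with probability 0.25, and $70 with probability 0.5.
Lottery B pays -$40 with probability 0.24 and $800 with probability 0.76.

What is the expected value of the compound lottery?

$456.04

EV(A) = 0.25 × 600 + 0.25 × 230 + 0.5 × 70 = 150 + 57.5 + 35 = 242.5
EV(B) = 0.24 × (-40) + 0.76 × 800 = -9.6 + 608 = 598.4
Overall = 0.4 × 242.5 + 0.6 × 598.4 = 97 + 359.04 = 456.04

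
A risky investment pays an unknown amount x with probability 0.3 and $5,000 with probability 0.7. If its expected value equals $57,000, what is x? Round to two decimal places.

0.3·x + 0.7·5000 = 57000
0.3·x = 57000 − 3500 = 53500
x = 53500 / 0.3 = 178333.3333

x = $178,333.33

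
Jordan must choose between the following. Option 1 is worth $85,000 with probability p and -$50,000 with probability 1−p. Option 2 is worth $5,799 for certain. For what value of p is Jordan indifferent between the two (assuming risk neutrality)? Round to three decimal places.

p = 0.413

p·85000 + (1−p)·(-50000) = 5799
135000p − 50000 = 5799
p = (5799 + 50000) / 135000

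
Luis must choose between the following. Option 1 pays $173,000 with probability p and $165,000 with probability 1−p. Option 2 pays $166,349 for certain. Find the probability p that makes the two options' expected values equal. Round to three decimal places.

p·173000 + (1−p)·165000 = 166349
8000p + 165000 = 166349
p = (166349 − 165000) / 8000

p = 0.169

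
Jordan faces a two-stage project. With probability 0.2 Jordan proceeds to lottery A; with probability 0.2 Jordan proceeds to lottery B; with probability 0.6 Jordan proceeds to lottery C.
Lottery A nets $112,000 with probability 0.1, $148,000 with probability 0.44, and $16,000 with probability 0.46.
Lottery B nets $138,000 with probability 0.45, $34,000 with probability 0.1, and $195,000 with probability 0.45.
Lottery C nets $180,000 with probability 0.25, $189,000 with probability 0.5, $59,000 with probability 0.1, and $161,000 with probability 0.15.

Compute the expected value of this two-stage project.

EV(A) = 0.1 × 112000 + 0.44 × 148000 + 0.46 × 16000 = 11200 + 65120 + 7360 = 83680
EV(B) = 0.45 × 138000 + 0.1 × 34000 + 0.45 × 195000 = 62100 + 3400 + 87750 = 153250
EV(C) = 0.25 × 180000 + 0.5 × 189000 + 0.1 × 59000 + 0.15 × 161000 = 45000 + 94500 + 5900 + 24150 = 169550
Overall = 0.2 × 83680 + 0.2 × 153250 + 0.6 × 169550 = 16736 + 30650 + 101730 = 149116

$149,116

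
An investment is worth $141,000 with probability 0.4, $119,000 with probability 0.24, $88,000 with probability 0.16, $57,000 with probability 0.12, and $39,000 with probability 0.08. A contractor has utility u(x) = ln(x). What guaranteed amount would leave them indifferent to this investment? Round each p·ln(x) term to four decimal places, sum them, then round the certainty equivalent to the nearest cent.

$101,610.28

E[u] = 0.4·ln(141000) + 0.24·ln(119000) + 0.16·ln(88000) + 0.12·ln(57000) + 0.08·ln(39000) = 4.7426 + 2.8049 + 1.8216 + 1.3141 + 0.8457 = 11.5289
CE = e^11.5289 ≈ 101610.28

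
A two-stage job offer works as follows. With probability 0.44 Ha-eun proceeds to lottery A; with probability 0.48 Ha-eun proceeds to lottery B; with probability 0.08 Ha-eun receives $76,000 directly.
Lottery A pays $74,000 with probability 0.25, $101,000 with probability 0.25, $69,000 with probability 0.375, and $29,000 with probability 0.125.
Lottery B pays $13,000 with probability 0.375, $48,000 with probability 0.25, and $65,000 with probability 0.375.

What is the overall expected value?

EV(A) = 0.25 × 74000 + 0.25 × 101000 + 0.375 × 69000 + 0.125 × 29000 = 18500 + 25250 + 25875 + 3625 = 73250
EV(B) = 0.375 × 13000 + 0.25 × 48000 + 0.375 × 65000 = 4875 + 12000 + 24375 = 41250
Branch C: 76000 (certain)
Overall = 0.44 × 73250 + 0.48 × 41250 + 0.08 × 76000 = 32230 + 19800 + 6080 = 58110

$58,110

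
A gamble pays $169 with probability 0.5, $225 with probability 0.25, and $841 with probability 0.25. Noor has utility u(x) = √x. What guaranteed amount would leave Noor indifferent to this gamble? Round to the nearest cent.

$306.25

E[u] = 0.5·√169 + 0.25·√225 + 0.25·√841 = 0.5·13 + 0.25·15 + 0.25·29 = 17.5
CE = (17.5)² = 306.25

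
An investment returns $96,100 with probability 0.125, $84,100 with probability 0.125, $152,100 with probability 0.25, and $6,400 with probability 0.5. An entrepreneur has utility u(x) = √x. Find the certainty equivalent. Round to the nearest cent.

$45,156.25

E[u] = 0.125·√96100 + 0.125·√84100 + 0.25·√152100 + 0.5·√6400 = 0.125·310 + 0.125·290 + 0.25·390 + 0.5·80 = 212.5
CE = (212.5)² = 45156.25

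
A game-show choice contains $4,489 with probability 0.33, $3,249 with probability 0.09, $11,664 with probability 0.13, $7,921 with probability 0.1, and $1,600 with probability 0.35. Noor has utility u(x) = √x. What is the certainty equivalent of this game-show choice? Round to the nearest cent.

$4,119.07

E[u] = 0.33·√4489 + 0.09·√3249 + 0.13·√11664 + 0.1·√7921 + 0.35·√1600 = 0.33·67 + 0.09·57 + 0.13·108 + 0.1·89 + 0.35·40 = 64.18
CE = (64.18)² = 4119.0724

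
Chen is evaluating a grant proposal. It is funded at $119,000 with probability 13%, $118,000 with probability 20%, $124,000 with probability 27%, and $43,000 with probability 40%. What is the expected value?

$89,750

EV = 0.13 × 119000 + 0.2 × 118000 + 0.27 × 124000 + 0.4 × 43000 = 15470 + 23600 + 33480 + 17200 = 89750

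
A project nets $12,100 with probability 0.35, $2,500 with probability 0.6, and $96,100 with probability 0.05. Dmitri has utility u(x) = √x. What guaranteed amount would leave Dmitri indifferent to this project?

E[u] = 0.35·√12100 + 0.6·√2500 + 0.05·√96100 = 0.35·110 + 0.6·50 + 0.05·310 = 84
CE = (84)² = 7056

$7,056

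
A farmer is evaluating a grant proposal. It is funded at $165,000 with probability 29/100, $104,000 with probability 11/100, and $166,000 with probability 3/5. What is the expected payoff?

$158,890

EV = 29/100 × 165000 + 11/100 × 104000 + 3/5 × 166000 = 47850 + 11440 + 99600 = 158890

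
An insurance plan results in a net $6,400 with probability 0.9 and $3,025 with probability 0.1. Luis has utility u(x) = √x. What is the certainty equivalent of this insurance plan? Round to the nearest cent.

E[u] = 0.9·√6400 + 0.1·√3025 = 0.9·80 + 0.1·55 = 77.5
CE = (77.5)² = 6006.25

$6,006.25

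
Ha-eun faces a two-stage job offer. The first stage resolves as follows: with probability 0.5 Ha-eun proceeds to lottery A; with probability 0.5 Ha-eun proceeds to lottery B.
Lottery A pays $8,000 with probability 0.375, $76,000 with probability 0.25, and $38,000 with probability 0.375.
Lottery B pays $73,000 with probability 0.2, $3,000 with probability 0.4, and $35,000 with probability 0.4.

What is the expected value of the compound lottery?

EV(A) = 0.375 × 8000 + 0.25 × 76000 + 0.375 × 38000 = 3000 + 19000 + 14250 = 36250
EV(B) = 0.2 × 73000 + 0.4 × 3000 + 0.4 × 35000 = 14600 + 1200 + 14000 = 29800
Overall = 0.5 × 36250 + 0.5 × 29800 = 18125 + 14900 = 33025

$33,025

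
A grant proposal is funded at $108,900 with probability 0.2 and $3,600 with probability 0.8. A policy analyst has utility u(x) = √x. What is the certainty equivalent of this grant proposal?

$12,996

E[u] = 0.2·√108900 + 0.8·√3600 = 0.2·330 + 0.8·60 = 114
CE = (114)² = 12996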